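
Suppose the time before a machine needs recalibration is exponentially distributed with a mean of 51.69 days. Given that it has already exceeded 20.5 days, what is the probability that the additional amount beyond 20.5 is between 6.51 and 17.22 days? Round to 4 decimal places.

The rate is λ = 1/51.69 = 0.0193461 per day.
Memoryless: the residual past 20.5 is again Exp(λ).
P(6.51 < residual < 17.22) = e^(−λ·6.51) − e^(−λ·17.22) = 0.88166 − 0.71667 ≈ 0.1650.

0.1650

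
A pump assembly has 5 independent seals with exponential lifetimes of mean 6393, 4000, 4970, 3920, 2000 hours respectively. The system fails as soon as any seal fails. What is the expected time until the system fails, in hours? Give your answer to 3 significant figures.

734

The first failure time is exponential with rate Σλ_i = 1/6393 + 1/4000 + 1/4970 + 1/3920 + 1/2000 = 0.00136273 per hour.
E[min] = 1/Σλ = 1/0.00136273 = 733.821 hours.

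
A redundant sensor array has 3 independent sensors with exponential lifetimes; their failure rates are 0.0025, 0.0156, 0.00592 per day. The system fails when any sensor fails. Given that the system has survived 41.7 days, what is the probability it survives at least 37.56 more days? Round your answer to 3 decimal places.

Time to first failure ~ Exp(Σλ) with Σλ = 0.02402.
By memorylessness, P(T > 41.7+37.56 | T > 41.7) = P(T > 37.56) = e^(−0.02402·37.56) ≈ 0.406.

0.406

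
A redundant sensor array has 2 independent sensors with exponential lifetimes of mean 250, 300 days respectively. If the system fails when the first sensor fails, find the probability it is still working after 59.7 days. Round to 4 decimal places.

0.6455

The first failure time is exponential with rate Σλ_i = 1/250 + 1/300 = 0.00733333 per day.
P(min > 59.7) = e^(−0.00733333·59.7) = e^(−0.4378) ≈ 0.6455.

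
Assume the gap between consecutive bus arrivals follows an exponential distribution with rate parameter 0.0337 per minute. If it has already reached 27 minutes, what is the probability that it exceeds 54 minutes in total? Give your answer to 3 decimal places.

P(X > s+t | X > s) = e^(−λ(s+t))/e^(−λs) = e^(−λt), independent of s = 27.
P(X > 27) = e^(−0.9099) ≈ 0.403.

0.403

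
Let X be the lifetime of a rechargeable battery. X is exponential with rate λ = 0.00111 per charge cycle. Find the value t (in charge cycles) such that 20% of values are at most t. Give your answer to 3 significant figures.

201

Set 1 − e^(−λt) = 0.2, so t = −ln(0.8)/λ = 0.22314/0.00111 ≈ 201.03 charge cycles.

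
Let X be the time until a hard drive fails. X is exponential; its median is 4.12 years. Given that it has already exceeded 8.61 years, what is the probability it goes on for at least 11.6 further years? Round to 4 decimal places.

0.1420

For an exponential, median = ln(2)/λ, so λ = ln 2 / 4.12 = 0.16824 per year.
By the memoryless property, P(X > 8.61+11.6 | X > 8.61) = P(X > 11.6).
P(X > 11.6) = e^(−1.9516) ≈ 0.1420.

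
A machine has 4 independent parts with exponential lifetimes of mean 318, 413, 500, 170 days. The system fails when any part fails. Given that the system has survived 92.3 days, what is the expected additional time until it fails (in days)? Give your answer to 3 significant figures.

74.4

First-failure rate Σλ = 1/318 + 1/413 + 1/500 + 1/170 = 0.0134483.
By memorylessness the expected residual is 1/Σλ = 74.3588 days, regardless of the 92.3 already elapsed.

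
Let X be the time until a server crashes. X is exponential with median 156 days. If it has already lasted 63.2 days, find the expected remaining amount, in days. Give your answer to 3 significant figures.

225

For an exponential, median = ln(2)/λ, so λ = ln 2 / 156 = 0.00444325 per day.
By memorylessness, the remaining amount past any threshold is again Exp(λ) with mean 1/λ = 225.06 days.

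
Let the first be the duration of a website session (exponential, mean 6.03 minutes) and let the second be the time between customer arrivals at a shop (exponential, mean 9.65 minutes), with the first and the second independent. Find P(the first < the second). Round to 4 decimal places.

0.6154

λ_1 = 1/6.03 = 0.165837, λ_2 = 1/9.65 = 0.103627.
For independent exponentials, P(the first < the second) = λ_1/(λ_1+λ_2) = 0.165837/0.269464 ≈ 0.6154.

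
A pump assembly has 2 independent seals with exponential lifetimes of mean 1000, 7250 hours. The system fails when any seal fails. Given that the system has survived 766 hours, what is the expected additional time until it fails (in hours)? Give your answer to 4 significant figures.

878.8

First-failure rate Σλ = 1/1000 + 1/7250 = 0.00113793.
By memorylessness the expected residual is 1/Σλ = 878.788 hours, regardless of the 766 already elapsed.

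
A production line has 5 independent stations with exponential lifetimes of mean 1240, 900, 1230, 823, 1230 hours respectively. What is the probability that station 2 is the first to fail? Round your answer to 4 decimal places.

0.2335

Rates: λ_i = 1/mean_i → 0.000806452, 0.00111111, 0.000813008, 0.00121507, 0.000813008; Σλ = 0.00475865.
P(station 2 first) = λ_2/Σλ = 0.00111111/0.00475865 ≈ 0.2335.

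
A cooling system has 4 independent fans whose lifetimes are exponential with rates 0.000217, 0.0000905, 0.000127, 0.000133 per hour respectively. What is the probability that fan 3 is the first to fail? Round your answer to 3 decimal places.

The time to first failure is exponential with rate Σλ = 0.000217 + 0.0000905 + 0.000127 + 0.000133 = 0.0005675.
P(fan 3 first) = λ_3/Σλ = 0.000127/0.0005675 ≈ 0.224.

0.224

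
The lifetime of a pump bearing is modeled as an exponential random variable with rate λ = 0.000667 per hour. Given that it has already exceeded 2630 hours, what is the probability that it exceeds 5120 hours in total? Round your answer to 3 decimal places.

By the memoryless property, P(X > 2630+2490 | X > 2630) = P(X > 2490).
P(X > 2490) = e^(−1.6608) ≈ 0.190.

0.190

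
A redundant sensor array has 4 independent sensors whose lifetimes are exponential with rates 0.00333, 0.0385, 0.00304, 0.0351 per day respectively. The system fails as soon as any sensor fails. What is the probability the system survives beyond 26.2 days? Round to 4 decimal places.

The time to first failure is exponential with rate Σλ = 0.00333 + 0.0385 + 0.00304 + 0.0351 = 0.07997.
P(min > 26.2) = e^(−0.07997·26.2) = e^(−2.0952) ≈ 0.1230.

0.1230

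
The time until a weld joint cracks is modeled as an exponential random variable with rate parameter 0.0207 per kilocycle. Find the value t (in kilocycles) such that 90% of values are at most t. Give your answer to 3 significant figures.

111

Set 1 − e^(−λt) = 0.9, so t = −ln(0.1)/λ = 2.3026/0.0207 ≈ 111.236 kilocycles.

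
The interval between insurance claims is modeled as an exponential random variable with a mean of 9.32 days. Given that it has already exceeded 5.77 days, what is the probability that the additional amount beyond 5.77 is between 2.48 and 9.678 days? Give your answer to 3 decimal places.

0.412

The rate is λ = 1/9.32 = 0.107296 per day.
Memoryless: the residual past 5.77 is again Exp(λ).
P(2.48 < residual < 9.678) = e^(−λ·2.48) − e^(−λ·9.678) = 0.76637 − 0.35402 ≈ 0.412.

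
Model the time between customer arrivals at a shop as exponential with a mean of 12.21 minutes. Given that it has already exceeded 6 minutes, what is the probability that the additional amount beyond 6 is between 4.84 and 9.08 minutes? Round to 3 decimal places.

The rate is λ = 1/12.21 = 0.0819001 per minute.
Memoryless: the residual past 6 is again Exp(λ).
P(4.84 < residual < 9.08) = e^(−λ·4.84) − e^(−λ·9.08) = 0.67274 − 0.47537 ≈ 0.197.

0.197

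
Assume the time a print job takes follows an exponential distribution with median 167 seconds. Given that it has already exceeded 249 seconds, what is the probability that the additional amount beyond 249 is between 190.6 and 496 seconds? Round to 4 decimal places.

For an exponential, median = ln(2)/λ, so λ = ln 2 / 167 = 0.00415058 per second.
Memoryless: the residual past 249 is again Exp(λ).
P(190.6 < residual < 496) = e^(−λ·190.6) − e^(−λ·496) = 0.45335 − 0.12762 ≈ 0.3257.

0.3257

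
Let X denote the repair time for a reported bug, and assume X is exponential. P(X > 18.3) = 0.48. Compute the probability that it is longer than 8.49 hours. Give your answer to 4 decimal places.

0.7114

e^(−λ·18.3) = 0.48 ⇒ λ = −ln(0.48)/18.3 = 0.0401076.
P(X > 8.49) = e^(−0.0401076·8.49) = e^(−0.34051) ≈ 0.7114.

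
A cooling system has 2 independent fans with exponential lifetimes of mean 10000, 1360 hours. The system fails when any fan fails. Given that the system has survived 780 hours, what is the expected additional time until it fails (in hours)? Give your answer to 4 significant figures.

1197

First-failure rate Σλ = 1/10000 + 1/1360 = 0.000835294.
By memorylessness the expected residual is 1/Σλ = 1197.18 hours, regardless of the 780 already elapsed.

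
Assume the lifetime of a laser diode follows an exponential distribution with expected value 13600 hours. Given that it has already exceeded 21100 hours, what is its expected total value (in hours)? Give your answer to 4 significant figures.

34700

The rate is λ = 1/13600 = 0.0000735294 per hour.
By memorylessness, E[X | X > 21100] = 21100 + 1/λ = 21100 + 13600 = 34700 hours.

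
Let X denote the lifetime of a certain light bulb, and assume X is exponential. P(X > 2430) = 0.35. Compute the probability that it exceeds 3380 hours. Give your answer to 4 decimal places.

e^(−λ·2430) = 0.35 ⇒ λ = −ln(0.35)/2430 = 0.000432026.
P(X > 3380) = e^(−0.000432026·3380) = e^(−1.4602) ≈ 0.2322.

0.2322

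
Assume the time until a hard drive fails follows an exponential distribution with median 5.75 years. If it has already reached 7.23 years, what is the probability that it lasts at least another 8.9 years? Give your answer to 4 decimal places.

For an exponential, median = ln(2)/λ, so λ = ln 2 / 5.75 = 0.120547 per year.
The exponential is memoryless, so the remaining time is again Exp(λ): the condition X > 7.23 is irrelevant.
P(X > 8.9) = e^(−1.0729) ≈ 0.3420.

0.3420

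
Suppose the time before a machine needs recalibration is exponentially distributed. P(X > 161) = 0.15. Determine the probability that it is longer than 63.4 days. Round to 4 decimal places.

e^(−λ·161) = 0.15 ⇒ λ = −ln(0.15)/161 = 0.0117834.
P(X > 63.4) = e^(−0.0117834·63.4) = e^(−0.74706) ≈ 0.4738.

0.4738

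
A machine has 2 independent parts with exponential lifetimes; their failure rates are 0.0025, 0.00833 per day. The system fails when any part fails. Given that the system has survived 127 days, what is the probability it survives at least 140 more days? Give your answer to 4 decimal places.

Time to first failure ~ Exp(Σλ) with Σλ = 0.01083.
By memorylessness, P(T > 127+140 | T > 127) = P(T > 140) = e^(−0.01083·140) ≈ 0.2195.

0.2195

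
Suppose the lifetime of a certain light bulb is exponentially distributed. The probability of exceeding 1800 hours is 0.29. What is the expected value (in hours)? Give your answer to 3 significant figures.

e^(−λ·1800) = 0.29 ⇒ λ = −ln(0.29)/1800 = 0.000687708.
Mean = 1/λ = 1454.11 hours.

1450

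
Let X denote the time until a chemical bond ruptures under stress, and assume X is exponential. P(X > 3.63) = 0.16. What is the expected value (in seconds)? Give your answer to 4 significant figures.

1.981

e^(−λ·3.63) = 0.16 ⇒ λ = −ln(0.16)/3.63 = 0.504843.
Mean = 1/λ = 1.98081 seconds.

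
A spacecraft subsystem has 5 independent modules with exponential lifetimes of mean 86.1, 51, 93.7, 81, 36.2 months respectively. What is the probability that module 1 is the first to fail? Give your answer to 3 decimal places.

Rates: λ_i = 1/mean_i → 0.0116144, 0.0196078, 0.0106724, 0.0123457, 0.0276243; Σλ = 0.0818646.
P(module 1 first) = λ_1/Σλ = 0.0116144/0.0818646 ≈ 0.142.

0.142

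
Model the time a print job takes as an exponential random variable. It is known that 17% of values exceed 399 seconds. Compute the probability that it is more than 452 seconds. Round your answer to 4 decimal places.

e^(−λ·399) = 0.17 ⇒ λ = −ln(0.17)/399 = 0.00444099.
P(X > 452) = e^(−0.00444099·452) = e^(−2.0073) ≈ 0.1343.

0.1343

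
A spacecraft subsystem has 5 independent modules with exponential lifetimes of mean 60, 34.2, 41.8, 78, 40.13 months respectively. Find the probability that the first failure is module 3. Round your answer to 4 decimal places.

0.2224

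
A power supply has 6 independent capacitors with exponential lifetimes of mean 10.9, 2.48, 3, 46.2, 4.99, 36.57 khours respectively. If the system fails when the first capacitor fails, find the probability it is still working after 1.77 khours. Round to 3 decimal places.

The first failure time is exponential with rate Σλ_i = 1/10.9 + 1/2.48 + 1/3 + 1/46.2 + 1/4.99 + 1/36.57 = 1.07769 per khour.
P(min > 1.77) = e^(−1.07769·1.77) = e^(−1.9075) ≈ 0.148.

0.148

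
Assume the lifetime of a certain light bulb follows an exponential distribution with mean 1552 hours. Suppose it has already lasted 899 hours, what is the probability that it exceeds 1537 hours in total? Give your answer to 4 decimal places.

0.6629

The rate is λ = 1/1552 = 0.00064433 per hour.
By the memoryless property, P(X > 899+638 | X > 899) = P(X > 638).
P(X > 638) = e^(−0.41108) ≈ 0.6629.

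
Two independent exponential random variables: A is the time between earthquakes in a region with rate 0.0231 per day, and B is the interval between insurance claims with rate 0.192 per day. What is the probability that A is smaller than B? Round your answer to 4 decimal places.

0.1074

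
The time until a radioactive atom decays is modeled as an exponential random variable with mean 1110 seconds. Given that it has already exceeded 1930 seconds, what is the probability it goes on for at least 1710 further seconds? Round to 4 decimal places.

The rate is λ = 1/1110 = 0.000900901 per second.
By the memoryless property, P(X > 1930+1710 | X > 1930) = P(X > 1710).
P(X > 1710) = e^(−1.5405) ≈ 0.2143.

0.2143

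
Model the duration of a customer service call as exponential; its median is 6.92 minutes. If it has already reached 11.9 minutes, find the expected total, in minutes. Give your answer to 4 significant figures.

21.88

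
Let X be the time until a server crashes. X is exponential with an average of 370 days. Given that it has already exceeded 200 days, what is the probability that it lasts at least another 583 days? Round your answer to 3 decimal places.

0.207

The rate is λ = 1/370 = 0.0027027 per day.
The exponential is memoryless, so the remaining time is again Exp(λ): the condition X > 200 is irrelevant.
P(X > 583) = e^(−1.5757) ≈ 0.207.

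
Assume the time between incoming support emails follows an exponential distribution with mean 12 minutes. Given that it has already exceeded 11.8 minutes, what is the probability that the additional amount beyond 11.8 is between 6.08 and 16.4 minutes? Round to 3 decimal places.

The rate is λ = 1/12 = 0.0833333 per minute.
Memoryless: the residual past 11.8 is again Exp(λ).
P(6.08 < residual < 16.4) = e^(−λ·6.08) − e^(−λ·16.4) = 0.60250 − 0.25496 ≈ 0.348.

0.348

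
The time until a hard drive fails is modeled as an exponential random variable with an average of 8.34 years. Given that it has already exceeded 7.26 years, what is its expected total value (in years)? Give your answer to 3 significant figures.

15.6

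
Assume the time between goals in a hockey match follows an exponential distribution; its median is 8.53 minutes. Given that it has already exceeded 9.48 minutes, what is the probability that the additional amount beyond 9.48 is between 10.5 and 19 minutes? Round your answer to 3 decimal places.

For an exponential, median = ln(2)/λ, so λ = ln 2 / 8.53 = 0.0812599 per minute.
Memoryless: the residual past 9.48 is again Exp(λ).
P(10.5 < residual < 19) = e^(−λ·10.5) − e^(−λ·19) = 0.42604 − 0.21354 ≈ 0.212.

0.212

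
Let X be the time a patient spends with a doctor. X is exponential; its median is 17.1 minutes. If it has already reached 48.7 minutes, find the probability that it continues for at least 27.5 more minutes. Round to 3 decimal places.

For an exponential, median = ln(2)/λ, so λ = ln 2 / 17.1 = 0.0405349 per minute.
The exponential is memoryless, so the remaining time is again Exp(λ): the condition X > 48.7 is irrelevant.
P(X > 27.5) = e^(−1.1147) ≈ 0.328.

0.328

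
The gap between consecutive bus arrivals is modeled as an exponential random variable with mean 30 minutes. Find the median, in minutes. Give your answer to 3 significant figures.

The rate is λ = 1/30 = 0.0333333 per minute.
Set 1 − e^(−λt) = 0.5, so t = −ln(0.5)/λ = 0.69315/0.0333333 ≈ 20.7944 minutes.

20.8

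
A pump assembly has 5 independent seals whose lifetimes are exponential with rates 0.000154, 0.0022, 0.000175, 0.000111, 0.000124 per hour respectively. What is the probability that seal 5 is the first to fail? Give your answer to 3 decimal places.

The time to first failure is exponential with rate Σλ = 0.000154 + 0.0022 + 0.000175 + 0.000111 + 0.000124 = 0.002764.
P(seal 5 first) = λ_5/Σλ = 0.000124/0.002764 ≈ 0.045.

0.045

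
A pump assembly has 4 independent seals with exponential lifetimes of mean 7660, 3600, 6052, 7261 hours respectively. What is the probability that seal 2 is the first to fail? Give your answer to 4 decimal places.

0.3905

Rates: λ_i = 1/mean_i → 0.000130548, 0.000277778, 0.000165235, 0.000137722; Σλ = 0.000711283.
P(seal 2 first) = λ_2/Σλ = 0.000277778/0.000711283 ≈ 0.3905.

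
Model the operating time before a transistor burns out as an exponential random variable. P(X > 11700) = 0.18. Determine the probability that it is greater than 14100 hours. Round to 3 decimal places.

e^(−λ·11700) = 0.18 ⇒ λ = −ln(0.18)/11700 = 0.000146564.
P(X > 14100) = e^(−0.000146564·14100) = e^(−2.0666) ≈ 0.127.

0.127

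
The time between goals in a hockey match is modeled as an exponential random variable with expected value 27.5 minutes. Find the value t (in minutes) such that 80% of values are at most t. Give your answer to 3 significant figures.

44.3

The rate is λ = 1/27.5 = 0.0363636 per minute.
Set 1 − e^(−λt) = 0.8, so t = −ln(0.2)/λ = 1.6094/0.0363636 ≈ 44.2595 minutes.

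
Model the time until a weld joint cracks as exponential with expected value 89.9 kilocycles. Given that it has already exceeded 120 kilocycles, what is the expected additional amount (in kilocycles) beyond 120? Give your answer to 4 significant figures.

The rate is λ = 1/89.9 = 0.0111235 per kilocycle.
By memorylessness, the remaining amount past any threshold is again Exp(λ) with mean 1/λ = 89.9 kilocycles.

89.90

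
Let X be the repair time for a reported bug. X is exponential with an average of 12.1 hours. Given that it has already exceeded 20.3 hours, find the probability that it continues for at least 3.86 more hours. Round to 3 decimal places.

0.727

The rate is λ = 1/12.1 = 0.0826446 per hour.
By the memoryless property, P(X > 20.3+3.86 | X > 20.3) = P(X > 3.86).
P(X > 3.86) = e^(−0.31901) ≈ 0.727.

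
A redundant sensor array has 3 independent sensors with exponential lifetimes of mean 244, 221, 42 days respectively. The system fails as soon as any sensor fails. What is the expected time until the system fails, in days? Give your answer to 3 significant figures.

30.8

The first failure time is exponential with rate Σλ_i = 1/244 + 1/221 + 1/42 = 0.0324328 per day.
E[min] = 1/Σλ = 1/0.0324328 = 30.833 days.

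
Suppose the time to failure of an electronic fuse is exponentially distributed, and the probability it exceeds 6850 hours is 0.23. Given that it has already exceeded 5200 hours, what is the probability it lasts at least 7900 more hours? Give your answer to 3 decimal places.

0.184

From e^(−λ·6850) = 0.23, λ = −ln(0.23)/6850 = 0.000214551.
Memoryless: P(X > 5200+7900 | X > 5200) = P(X > 7900) = e^(−0.000214551·7900) ≈ 0.184.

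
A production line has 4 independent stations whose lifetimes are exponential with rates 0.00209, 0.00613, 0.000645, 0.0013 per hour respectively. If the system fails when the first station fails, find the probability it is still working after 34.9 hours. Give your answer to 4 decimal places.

The time to first failure is exponential with rate Σλ = 0.00209 + 0.00613 + 0.000645 + 0.0013 = 0.010165.
P(min > 34.9) = e^(−0.010165·34.9) = e^(−0.35476) ≈ 0.7013.

0.7013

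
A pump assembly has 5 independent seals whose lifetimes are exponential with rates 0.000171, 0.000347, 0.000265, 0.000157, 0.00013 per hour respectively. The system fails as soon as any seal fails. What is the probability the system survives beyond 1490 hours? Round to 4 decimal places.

The time to first failure is exponential with rate Σλ = 0.000171 + 0.000347 + 0.000265 + 0.000157 + 0.00013 = 0.00107.
P(min > 1490) = e^(−0.00107·1490) = e^(−1.5943) ≈ 0.2031.

0.2031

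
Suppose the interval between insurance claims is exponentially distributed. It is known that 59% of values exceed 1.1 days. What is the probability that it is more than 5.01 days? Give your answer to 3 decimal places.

e^(−λ·1.1) = 0.59 ⇒ λ = −ln(0.59)/1.1 = 0.479666.
P(X > 5.01) = e^(−0.479666·5.01) = e^(−2.4031) ≈ 0.090.

0.090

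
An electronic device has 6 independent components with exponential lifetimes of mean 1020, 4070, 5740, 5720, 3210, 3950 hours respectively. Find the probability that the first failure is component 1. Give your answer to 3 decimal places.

0.458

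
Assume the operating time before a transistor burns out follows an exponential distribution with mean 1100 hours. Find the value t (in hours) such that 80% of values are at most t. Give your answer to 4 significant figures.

The rate is λ = 1/1100 = 0.000909091 per hour.
Set 1 − e^(−λt) = 0.8, so t = −ln(0.2)/λ = 1.6094/0.000909091 ≈ 1770.38 hours.

1770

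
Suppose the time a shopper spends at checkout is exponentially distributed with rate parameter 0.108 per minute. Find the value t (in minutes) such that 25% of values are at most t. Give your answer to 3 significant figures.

Set 1 − e^(−λt) = 0.25, so t = −ln(0.75)/λ = 0.28768/0.108 ≈ 2.66372 minutes.

2.66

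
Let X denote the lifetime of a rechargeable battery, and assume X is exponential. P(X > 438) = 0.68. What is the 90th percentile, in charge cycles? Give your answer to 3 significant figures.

2620

e^(−λ·438) = 0.68 ⇒ λ = −ln(0.68)/438 = 0.000880508.
90th percentile: 1 − e^(−λt) = 0.9, t = −ln(0.1)/λ = 2615.06 charge cycles.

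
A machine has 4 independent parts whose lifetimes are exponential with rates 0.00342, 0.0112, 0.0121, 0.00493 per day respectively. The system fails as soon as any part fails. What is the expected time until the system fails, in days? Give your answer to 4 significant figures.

The time to first failure is exponential with rate Σλ = 0.00342 + 0.0112 + 0.0121 + 0.00493 = 0.03165.
E[min] = 1/Σλ = 1/0.03165 = 31.5956 days.

31.60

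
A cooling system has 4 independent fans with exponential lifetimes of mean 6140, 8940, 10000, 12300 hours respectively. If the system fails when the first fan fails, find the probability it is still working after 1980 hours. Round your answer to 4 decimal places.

0.4054

The first failure time is exponential with rate Σλ_i = 1/6140 + 1/8940 + 1/10000 + 1/12300 = 0.000456024 per hour.
P(min > 1980) = e^(−0.000456024·1980) = e^(−0.90293) ≈ 0.4054.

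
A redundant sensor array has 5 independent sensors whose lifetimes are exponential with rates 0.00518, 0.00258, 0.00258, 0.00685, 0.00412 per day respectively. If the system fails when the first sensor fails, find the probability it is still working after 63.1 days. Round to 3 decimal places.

The time to first failure is exponential with rate Σλ = 0.00518 + 0.00258 + 0.00258 + 0.00685 + 0.00412 = 0.02131.
P(min > 63.1) = e^(−0.02131·63.1) = e^(−1.3447) ≈ 0.261.

0.261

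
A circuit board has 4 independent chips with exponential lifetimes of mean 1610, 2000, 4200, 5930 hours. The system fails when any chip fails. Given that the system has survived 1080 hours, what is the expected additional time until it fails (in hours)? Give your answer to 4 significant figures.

654.5

First-failure rate Σλ = 1/1610 + 1/2000 + 1/4200 + 1/5930 = 0.00152785.
By memorylessness the expected residual is 1/Σλ = 654.516 hours, regardless of the 1080 already elapsed.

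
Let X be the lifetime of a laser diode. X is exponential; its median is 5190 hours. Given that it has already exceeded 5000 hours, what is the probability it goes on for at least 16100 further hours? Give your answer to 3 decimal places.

For an exponential, median = ln(2)/λ, so λ = ln 2 / 5190 = 0.000133554 per hour.
By the memoryless property, P(X > 5000+16100 | X > 5000) = P(X > 16100).
P(X > 16100) = e^(−2.1502) ≈ 0.116.

0.116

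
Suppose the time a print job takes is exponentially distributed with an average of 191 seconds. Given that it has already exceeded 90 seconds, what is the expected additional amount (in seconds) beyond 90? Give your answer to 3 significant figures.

The rate is λ = 1/191 = 0.0052356 per second.
By memorylessness, the remaining amount past any threshold is again Exp(λ) with mean 1/λ = 191 seconds.

191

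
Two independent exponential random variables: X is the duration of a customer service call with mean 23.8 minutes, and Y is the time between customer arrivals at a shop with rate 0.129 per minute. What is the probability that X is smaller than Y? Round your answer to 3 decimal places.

λ_1 = 1/23.8 = 0.0420168, λ_2 = 0.129.
For independent exponentials, P(X < Y) = λ_1/(λ_1+λ_2) = 0.0420168/0.171017 ≈ 0.246.

0.246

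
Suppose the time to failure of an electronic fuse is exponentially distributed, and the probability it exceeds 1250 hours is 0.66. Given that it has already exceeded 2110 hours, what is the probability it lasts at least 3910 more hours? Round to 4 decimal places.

From e^(−λ·1250) = 0.66, λ = −ln(0.66)/1250 = 0.000332412.
Memoryless: P(X > 2110+3910 | X > 2110) = P(X > 3910) = e^(−0.000332412·3910) ≈ 0.2726.

0.2726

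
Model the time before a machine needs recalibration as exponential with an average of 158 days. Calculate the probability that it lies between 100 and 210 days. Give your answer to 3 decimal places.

The rate is λ = 1/158 = 0.00632911 per day.
P(100 < X < 210) = e^(−λ·100) − e^(−λ·210) = 0.53104 − 0.26471 ≈ 0.266.

0.266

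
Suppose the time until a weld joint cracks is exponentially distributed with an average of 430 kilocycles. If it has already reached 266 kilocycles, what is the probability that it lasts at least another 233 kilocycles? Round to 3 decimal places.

0.582

The rate is λ = 1/430 = 0.00232558 per kilocycle.
By the memoryless property, P(X > 266+233 | X > 266) = P(X > 233).
P(X > 233) = e^(−0.54186) ≈ 0.582.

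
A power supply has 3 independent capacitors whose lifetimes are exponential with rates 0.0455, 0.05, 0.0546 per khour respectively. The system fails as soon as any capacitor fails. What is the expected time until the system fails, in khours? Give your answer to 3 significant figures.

6.66

The time to first failure is exponential with rate Σλ = 0.0455 + 0.05 + 0.0546 = 0.1501.
E[min] = 1/Σλ = 1/0.1501 = 6.66223 khours.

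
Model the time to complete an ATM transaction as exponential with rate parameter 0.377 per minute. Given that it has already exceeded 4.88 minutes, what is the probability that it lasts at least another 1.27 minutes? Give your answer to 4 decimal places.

0.6195

By the memoryless property, P(X > 4.88+1.27 | X > 4.88) = P(X > 1.27).
P(X > 1.27) = e^(−0.47879) ≈ 0.6195.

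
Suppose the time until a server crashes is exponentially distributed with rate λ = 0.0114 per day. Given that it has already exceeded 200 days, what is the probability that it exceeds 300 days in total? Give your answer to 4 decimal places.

By the memoryless property, P(X > 200+100 | X > 200) = P(X > 100).
P(X > 100) = e^(−1.14) ≈ 0.3198.

0.3198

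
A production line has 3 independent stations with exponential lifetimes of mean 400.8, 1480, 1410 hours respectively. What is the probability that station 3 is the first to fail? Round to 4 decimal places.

Rates: λ_i = 1/mean_i → 0.00249501, 0.000675676, 0.00070922; Σλ = 0.00387991.
P(station 3 first) = λ_3/Σλ = 0.00070922/0.00387991 ≈ 0.1828.

0.1828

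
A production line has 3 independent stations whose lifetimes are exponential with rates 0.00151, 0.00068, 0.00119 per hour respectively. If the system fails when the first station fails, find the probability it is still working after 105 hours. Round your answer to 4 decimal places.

The time to first failure is exponential with rate Σλ = 0.00151 + 0.00068 + 0.00119 = 0.00338.
P(min > 105) = e^(−0.00338·105) = e^(−0.3549) ≈ 0.7012.

0.7012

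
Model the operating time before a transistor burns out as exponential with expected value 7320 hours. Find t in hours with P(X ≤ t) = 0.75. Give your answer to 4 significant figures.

10150

The rate is λ = 1/7320 = 0.000136612 per hour.
Set 1 − e^(−λt) = 0.75, so t = −ln(0.25)/λ = 1.3863/0.000136612 ≈ 10147.7 hours.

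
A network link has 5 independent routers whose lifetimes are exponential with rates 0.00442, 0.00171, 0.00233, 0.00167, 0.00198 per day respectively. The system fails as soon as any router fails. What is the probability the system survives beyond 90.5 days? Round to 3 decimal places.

The time to first failure is exponential with rate Σλ = 0.00442 + 0.00171 + 0.00233 + 0.00167 + 0.00198 = 0.01211.
P(min > 90.5) = e^(−0.01211·90.5) = e^(−1.096) ≈ 0.334.

0.334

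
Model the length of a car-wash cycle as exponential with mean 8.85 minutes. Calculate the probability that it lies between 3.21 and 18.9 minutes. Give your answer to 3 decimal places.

0.578

The rate is λ = 1/8.85 = 0.112994 per minute.
P(3.21 < X < 18.9) = e^(−λ·3.21) − e^(−λ·18.9) = 0.69579 − 0.11817 ≈ 0.578.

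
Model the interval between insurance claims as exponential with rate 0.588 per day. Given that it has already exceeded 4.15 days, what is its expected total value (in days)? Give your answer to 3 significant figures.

5.85

By memorylessness, E[X | X > 4.15] = 4.15 + 1/λ = 4.15 + 1.70068 = 5.85068 days.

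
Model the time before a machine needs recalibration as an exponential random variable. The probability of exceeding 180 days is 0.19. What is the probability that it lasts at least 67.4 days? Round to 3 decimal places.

e^(−λ·180) = 0.19 ⇒ λ = −ln(0.19)/180 = 0.00922628.
P(X > 67.4) = e^(−0.00922628·67.4) = e^(−0.62185) ≈ 0.537.

0.537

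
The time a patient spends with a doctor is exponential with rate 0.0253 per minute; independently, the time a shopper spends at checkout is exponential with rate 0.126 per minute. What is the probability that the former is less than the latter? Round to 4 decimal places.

0.1672

λ_1 = 0.0253, λ_2 = 0.126.
For independent exponentials, P(the former < the latter) = λ_1/(λ_1+λ_2) = 0.0253/0.1513 ≈ 0.1672.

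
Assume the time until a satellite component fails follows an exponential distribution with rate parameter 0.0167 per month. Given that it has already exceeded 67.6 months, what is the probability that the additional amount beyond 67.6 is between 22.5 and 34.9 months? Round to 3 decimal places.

0.128

Memoryless: the residual past 67.6 is again Exp(λ).
P(22.5 < residual < 34.9) = e^(−λ·22.5) − e^(−λ·34.9) = 0.68677 − 0.55832 ≈ 0.128.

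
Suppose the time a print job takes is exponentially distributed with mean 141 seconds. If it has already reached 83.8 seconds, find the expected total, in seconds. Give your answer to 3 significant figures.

The rate is λ = 1/141 = 0.0070922 per second.
By memorylessness, E[X | X > 83.8] = 83.8 + 1/λ = 83.8 + 141 = 224.8 seconds.

225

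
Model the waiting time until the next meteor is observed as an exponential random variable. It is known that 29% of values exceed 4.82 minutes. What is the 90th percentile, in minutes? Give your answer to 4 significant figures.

e^(−λ·4.82) = 0.29 ⇒ λ = −ln(0.29)/4.82 = 0.25682.
90th percentile: 1 − e^(−λt) = 0.9, t = −ln(0.1)/λ = 8.96574 minutes.

8.966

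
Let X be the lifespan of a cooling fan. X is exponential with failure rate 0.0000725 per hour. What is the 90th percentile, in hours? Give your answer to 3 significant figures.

31800

Set 1 − e^(−λt) = 0.9, so t = −ln(0.1)/λ = 2.3026/0.0000725 ≈ 31759.8 hours.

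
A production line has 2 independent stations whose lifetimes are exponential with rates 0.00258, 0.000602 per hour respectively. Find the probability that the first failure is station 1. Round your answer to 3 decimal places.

The time to first failure is exponential with rate Σλ = 0.00258 + 0.000602 = 0.003182.
P(station 1 first) = λ_1/Σλ = 0.00258/0.003182 ≈ 0.811.

0.811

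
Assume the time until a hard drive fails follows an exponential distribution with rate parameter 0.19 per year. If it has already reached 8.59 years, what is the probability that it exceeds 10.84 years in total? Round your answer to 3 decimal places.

0.652

By the memoryless property, P(X > 8.59+2.25 | X > 8.59) = P(X > 2.25).
P(X > 2.25) = e^(−0.4275) ≈ 0.652.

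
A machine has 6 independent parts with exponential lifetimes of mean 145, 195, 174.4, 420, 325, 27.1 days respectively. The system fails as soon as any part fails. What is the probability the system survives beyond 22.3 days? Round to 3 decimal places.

0.262

The first failure time is exponential with rate Σλ_i = 1/145 + 1/195 + 1/174.4 + 1/420 + 1/325 + 1/27.1 = 0.0601169 per day.
P(min > 22.3) = e^(−0.0601169·22.3) = e^(−1.3406) ≈ 0.262.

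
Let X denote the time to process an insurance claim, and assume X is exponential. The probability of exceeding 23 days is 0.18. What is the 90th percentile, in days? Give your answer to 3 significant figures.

e^(−λ·23) = 0.18 ⇒ λ = −ln(0.18)/23 = 0.0745565.
90th percentile: 1 − e^(−λt) = 0.9, t = −ln(0.1)/λ = 30.8838 days.

30.9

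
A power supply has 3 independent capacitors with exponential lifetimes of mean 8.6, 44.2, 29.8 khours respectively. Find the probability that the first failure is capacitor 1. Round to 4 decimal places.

Rates: λ_i = 1/mean_i → 0.116279, 0.0226244, 0.033557; Σλ = 0.172461.
P(capacitor 1 first) = λ_1/Σλ = 0.116279/0.172461 ≈ 0.6742.

0.6742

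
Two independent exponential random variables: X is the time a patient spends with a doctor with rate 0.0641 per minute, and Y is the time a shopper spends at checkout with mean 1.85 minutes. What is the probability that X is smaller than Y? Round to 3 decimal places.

0.106

λ_1 = 0.0641, λ_2 = 1/1.85 = 0.540541.
For independent exponentials, P(X < Y) = λ_1/(λ_1+λ_2) = 0.0641/0.604641 ≈ 0.106.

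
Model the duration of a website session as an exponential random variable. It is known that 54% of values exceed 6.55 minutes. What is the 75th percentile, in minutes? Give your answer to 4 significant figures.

14.74

e^(−λ·6.55) = 0.54 ⇒ λ = −ln(0.54)/6.55 = 0.0940742.
75th percentile: 1 − e^(−λt) = 0.75, t = −ln(0.25)/λ = 14.7362 minutes.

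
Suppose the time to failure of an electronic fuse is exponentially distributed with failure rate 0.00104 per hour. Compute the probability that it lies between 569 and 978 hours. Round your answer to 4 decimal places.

0.1917

P(569 < X < 978) = e^(−λ·569) − e^(−λ·978) = 0.55335 − 0.36163 ≈ 0.1917.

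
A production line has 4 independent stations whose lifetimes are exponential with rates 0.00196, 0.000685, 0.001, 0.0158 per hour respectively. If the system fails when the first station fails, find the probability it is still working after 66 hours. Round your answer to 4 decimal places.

The time to first failure is exponential with rate Σλ = 0.00196 + 0.000685 + 0.001 + 0.0158 = 0.019445.
P(min > 66) = e^(−0.019445·66) = e^(−1.2834) ≈ 0.2771.

0.2771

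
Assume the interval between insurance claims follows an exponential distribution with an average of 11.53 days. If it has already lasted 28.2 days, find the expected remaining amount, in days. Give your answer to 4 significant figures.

11.53

The rate is λ = 1/11.53 = 0.0867303 per day.
By memorylessness, the remaining amount past any threshold is again Exp(λ) with mean 1/λ = 11.53 days.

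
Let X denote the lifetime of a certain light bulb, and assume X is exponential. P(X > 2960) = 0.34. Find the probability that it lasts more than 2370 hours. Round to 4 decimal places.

0.4216

e^(−λ·2960) = 0.34 ⇒ λ = −ln(0.34)/2960 = 0.000364463.
P(X > 2370) = e^(−0.000364463·2370) = e^(−0.86378) ≈ 0.4216.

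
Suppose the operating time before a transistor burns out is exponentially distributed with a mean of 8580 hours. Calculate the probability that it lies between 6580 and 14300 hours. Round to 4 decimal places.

The rate is λ = 1/8580 = 0.00011655 per hour.
P(6580 < X < 14300) = e^(−λ·6580) − e^(−λ·14300) = 0.46445 − 0.18888 ≈ 0.2756.

0.2756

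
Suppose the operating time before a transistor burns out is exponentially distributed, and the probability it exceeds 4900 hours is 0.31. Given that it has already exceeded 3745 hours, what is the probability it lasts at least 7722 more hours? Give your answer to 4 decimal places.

0.1579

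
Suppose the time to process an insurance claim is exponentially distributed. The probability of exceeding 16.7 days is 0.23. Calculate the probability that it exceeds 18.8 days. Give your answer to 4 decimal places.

e^(−λ·16.7) = 0.23 ⇒ λ = −ln(0.23)/16.7 = 0.0880045.
P(X > 18.8) = e^(−0.0880045·18.8) = e^(−1.6545) ≈ 0.1912.

0.1912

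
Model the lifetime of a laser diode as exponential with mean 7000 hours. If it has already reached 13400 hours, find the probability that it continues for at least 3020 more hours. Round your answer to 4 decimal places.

0.6496

The rate is λ = 1/7000 = 0.000142857 per hour.
P(X > s+t | X > s) = e^(−λ(s+t))/e^(−λs) = e^(−λt), independent of s = 13400.
P(X > 3020) = e^(−0.43143) ≈ 0.6496.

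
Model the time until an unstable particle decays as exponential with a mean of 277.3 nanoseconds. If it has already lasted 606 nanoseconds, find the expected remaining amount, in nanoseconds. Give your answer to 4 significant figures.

277.3

The rate is λ = 1/277.3 = 0.0036062 per nanosecond.
By memorylessness, the remaining amount past any threshold is again Exp(λ) with mean 1/λ = 277.3 nanoseconds.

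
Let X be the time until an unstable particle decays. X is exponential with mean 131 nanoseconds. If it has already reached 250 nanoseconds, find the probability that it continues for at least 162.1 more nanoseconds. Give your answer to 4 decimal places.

0.2901

The rate is λ = 1/131 = 0.00763359 per nanosecond.
By the memoryless property, P(X > 250+162.1 | X > 250) = P(X > 162.1).
P(X > 162.1) = e^(−1.2374) ≈ 0.2901.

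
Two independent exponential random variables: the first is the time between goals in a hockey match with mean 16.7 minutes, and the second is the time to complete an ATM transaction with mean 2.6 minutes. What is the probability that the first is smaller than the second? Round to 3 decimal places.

λ_1 = 1/16.7 = 0.0598802, λ_2 = 1/2.6 = 0.384615.
For independent exponentials, P(the first < the second) = λ_1/(λ_1+λ_2) = 0.0598802/0.444496 ≈ 0.135.

0.135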